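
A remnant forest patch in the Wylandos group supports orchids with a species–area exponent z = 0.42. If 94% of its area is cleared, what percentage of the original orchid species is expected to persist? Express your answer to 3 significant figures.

S_new/S_old = (A_new/A_old)^z = 0.06^0.42
= exp(0.42 × ln 0.06) = exp(0.42 × -2.8134) = exp(-1.1816) ≈ 0.3068

30.7%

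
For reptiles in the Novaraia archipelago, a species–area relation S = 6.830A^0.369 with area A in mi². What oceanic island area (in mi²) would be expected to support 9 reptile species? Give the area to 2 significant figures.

2.1 mi²

9 = 6.83 × A^0.369  ⇒  A^0.369 = 9/6.83 = 1.318
ln A = ln(1.318) / 0.369 = 0.2759 / 0.369 = 0.7477
A = e^0.7477 ≈ 2.112 mi²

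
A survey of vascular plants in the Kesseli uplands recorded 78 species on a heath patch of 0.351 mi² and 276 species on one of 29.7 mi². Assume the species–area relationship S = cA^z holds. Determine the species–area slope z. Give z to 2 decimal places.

0.28

Taking logs: ln S = ln c + z ln A, so z = (ln S₂ − ln S₁)/(ln A₂ − ln A₁).
z = ln(276/78) / ln(29.7/0.351) = ln(3.538) / ln(84.62) = 1.2637 / 4.4381 = 0.2847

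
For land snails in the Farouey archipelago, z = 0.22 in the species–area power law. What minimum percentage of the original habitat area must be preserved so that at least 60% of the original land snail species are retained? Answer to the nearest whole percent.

Need (A_new/A_old)^0.22 = 0.6, so A_new/A_old = 0.6^(1/0.22) = 0.6^4.545
ln(A_new/A_old) = ln 0.6 / 0.22 = -0.5108 / 0.22 = -2.3219
A_new/A_old = e^-2.3219 ≈ 0.09808

10%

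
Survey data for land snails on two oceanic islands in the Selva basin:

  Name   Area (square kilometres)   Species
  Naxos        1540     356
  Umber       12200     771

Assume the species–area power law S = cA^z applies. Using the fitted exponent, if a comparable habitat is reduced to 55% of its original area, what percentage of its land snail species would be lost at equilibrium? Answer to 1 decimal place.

20.0%

z = ln(771/356) / ln(12200/1540) = 0.7728 / 2.0697 = 0.3734
S_new/S_old = (A_new/A_old)^z = 0.55^0.3734 = exp(0.3734 × -0.5978) = 0.7999
Fraction lost = 1 − 0.7999 = 0.2001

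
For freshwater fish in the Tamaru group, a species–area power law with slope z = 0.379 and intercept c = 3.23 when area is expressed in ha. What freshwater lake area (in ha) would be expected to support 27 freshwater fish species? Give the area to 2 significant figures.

27 = 3.23 × A^0.379  ⇒  A^0.379 = 27/3.23 = 8.359
ln A = ln(8.359) / 0.379 = 2.1234 / 0.379 = 5.6025
A = e^5.6025 ≈ 271.1 ha

270 ha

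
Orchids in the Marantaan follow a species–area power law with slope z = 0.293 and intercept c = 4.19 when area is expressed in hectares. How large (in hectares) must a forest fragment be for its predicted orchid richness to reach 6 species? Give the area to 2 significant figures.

3.4 hectares

6 = 4.19 × A^0.293  ⇒  A^0.293 = 6/4.19 = 1.432
ln A = ln(1.432) / 0.293 = 0.3591 / 0.293 = 1.2255
A = e^1.2255 ≈ 3.406 hectares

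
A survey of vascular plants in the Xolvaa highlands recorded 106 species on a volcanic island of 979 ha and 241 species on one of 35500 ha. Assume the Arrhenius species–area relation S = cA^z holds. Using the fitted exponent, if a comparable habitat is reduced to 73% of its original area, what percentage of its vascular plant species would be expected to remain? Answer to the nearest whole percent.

93%

z = ln(241/106) / ln(35500/979) = 0.8214 / 3.5908 = 0.2287
S_new/S_old = (A_new/A_old)^z = 0.73^0.2287 = exp(0.2287 × -0.3147) = 0.9305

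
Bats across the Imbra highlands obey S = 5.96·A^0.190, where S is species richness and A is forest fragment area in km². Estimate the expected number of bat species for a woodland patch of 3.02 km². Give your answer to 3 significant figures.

S = 5.96 × 3.02^0.19 = 5.96 × 1.234 ≈ 7.353

7.35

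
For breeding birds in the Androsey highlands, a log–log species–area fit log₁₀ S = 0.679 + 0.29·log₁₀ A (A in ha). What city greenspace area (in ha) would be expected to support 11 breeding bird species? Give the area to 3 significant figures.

11 = 4.775 × A^0.29  ⇒  A^0.29 = 11/4.775 = 2.304
ln A = ln(2.304) / 0.29 = 0.8344 / 0.29 = 2.8774
A = e^2.8774 ≈ 17.77 ha

17.8 ha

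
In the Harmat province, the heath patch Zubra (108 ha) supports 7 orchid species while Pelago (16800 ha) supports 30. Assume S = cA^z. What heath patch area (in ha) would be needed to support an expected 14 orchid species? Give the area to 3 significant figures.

1200 ha

z = ln(30/7) / ln(16800/108) = 1.4553 / 5.0470 = 0.2883
c = 7 / 108^0.2883 = 7 / 3.858 = 1.815
A = (14/1.815)^(1/0.2883) ⇒ ln A = ln(7.715)/0.2883 = 7.0860
A = e^7.0860 ≈ 1195 ha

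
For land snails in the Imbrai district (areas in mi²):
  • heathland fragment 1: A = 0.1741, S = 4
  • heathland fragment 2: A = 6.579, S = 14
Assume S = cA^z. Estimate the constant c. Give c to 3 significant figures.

z = ln(S₂/S₁) / ln(A₂/A₁) = ln(14/4) / ln(6.579/0.1741) = 1.2528 / 3.6320 = 0.3449
c = S₁ / A₁^z = 4 / 0.1741^0.3449 = 4 / 0.5472 = 7.31

7.31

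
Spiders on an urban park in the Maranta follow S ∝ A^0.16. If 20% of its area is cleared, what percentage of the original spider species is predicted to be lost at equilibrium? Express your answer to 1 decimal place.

S_new/S_old = (A_new/A_old)^z = 0.8^0.16
= exp(0.16 × ln 0.8) = exp(0.16 × -0.2231) = exp(-0.0357) ≈ 0.9649
Fraction lost = 1 − 0.9649 = 0.03507

3.5%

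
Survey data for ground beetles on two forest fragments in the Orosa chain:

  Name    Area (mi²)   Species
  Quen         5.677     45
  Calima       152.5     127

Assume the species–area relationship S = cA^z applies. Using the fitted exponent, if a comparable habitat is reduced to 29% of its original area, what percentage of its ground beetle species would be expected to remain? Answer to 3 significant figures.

67.7%

z = ln(127/45) / ln(152.5/5.677) = 1.0375 / 3.2907 = 0.3153
S_new/S_old = (A_new/A_old)^z = 0.29^0.3153 = exp(0.3153 × -1.2379) = 0.6769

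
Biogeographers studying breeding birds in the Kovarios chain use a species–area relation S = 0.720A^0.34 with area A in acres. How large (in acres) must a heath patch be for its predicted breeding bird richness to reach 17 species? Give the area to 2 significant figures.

17 = 0.72 × A^0.34  ⇒  A^0.34 = 17/0.72 = 23.61
ln A = ln(23.61) / 0.34 = 3.1617 / 0.34 = 9.2992
A = e^9.2992 ≈ 10929 acres

11000 acres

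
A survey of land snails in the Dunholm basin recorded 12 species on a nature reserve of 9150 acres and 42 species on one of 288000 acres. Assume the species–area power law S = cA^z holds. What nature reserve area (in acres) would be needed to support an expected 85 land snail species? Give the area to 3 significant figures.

z = ln(42/12) / ln(288000/9150) = 1.2528 / 3.4492 = 0.3632
c = 12 / 9150^0.3632 = 12 / 27.47 = 0.4369
A = (85/0.4369)^(1/0.3632) ⇒ ln A = ln(194.6)/0.3632 = 14.5117
A = e^14.5117 ≈ 2006148 acres

2010000 acres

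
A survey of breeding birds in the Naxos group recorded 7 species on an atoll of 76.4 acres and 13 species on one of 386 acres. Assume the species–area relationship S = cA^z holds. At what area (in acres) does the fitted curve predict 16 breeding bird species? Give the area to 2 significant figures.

z = ln(13/7) / ln(386/76.4) = 0.6190 / 1.6199 = 0.3822
c = 7 / 76.4^0.3822 = 7 / 5.244 = 1.335
A = (16/1.335)^(1/0.3822) ⇒ ln A = ln(11.99)/0.3822 = 6.4992
A = e^6.4992 ≈ 664.6 acres

660 acres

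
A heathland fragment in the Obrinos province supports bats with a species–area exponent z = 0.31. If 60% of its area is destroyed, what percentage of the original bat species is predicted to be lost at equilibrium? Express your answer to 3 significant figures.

24.7%

S_new/S_old = (A_new/A_old)^z = 0.4^0.31
= exp(0.31 × ln 0.4) = exp(0.31 × -0.9163) = exp(-0.2841) ≈ 0.7527
Fraction lost = 1 − 0.7527 = 0.2473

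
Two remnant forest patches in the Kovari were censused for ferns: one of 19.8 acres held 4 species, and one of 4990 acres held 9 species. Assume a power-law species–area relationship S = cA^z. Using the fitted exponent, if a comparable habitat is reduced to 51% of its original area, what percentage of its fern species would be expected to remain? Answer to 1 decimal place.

90.6%

z = ln(9/4) / ln(4990/19.8) = 0.8109 / 5.5295 = 0.1467
S_new/S_old = (A_new/A_old)^z = 0.51^0.1467 = exp(0.1467 × -0.6733) = 0.906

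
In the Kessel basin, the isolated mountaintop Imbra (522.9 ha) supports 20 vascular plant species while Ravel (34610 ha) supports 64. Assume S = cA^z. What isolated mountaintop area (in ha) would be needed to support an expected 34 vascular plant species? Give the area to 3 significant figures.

z = ln(64/20) / ln(34610/522.9) = 1.1632 / 4.1925 = 0.2774
c = 20 / 522.9^0.2774 = 20 / 5.678 = 3.522
A = (34/3.522)^(1/0.2774) ⇒ ln A = ln(9.652)/0.2774 = 8.1720
A = e^8.1720 ≈ 3540 ha

3540 ha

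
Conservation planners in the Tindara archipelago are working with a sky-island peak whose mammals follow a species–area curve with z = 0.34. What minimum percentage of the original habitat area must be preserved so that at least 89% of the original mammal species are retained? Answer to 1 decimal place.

71.0%

Need (A_new/A_old)^0.34 = 0.89, so A_new/A_old = 0.89^(1/0.34) = 0.89^2.941
ln(A_new/A_old) = ln 0.89 / 0.34 = -0.1165 / 0.34 = -0.3427
A_new/A_old = e^-0.3427 ≈ 0.7098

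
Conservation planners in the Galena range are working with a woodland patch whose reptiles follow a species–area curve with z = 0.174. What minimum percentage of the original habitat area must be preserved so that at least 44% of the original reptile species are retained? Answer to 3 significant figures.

0.893%

Need (A_new/A_old)^0.174 = 0.44, so A_new/A_old = 0.44^(1/0.174) = 0.44^5.747
ln(A_new/A_old) = ln 0.44 / 0.174 = -0.8210 / 0.174 = -4.7183
A_new/A_old = e^-4.7183 ≈ 0.008931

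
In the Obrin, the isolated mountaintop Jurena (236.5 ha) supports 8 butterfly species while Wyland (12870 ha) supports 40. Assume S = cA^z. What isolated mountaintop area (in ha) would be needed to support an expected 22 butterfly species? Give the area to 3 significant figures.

z = ln(40/8) / ln(12870/236.5) = 1.6094 / 3.9967 = 0.4027
c = 8 / 236.5^0.4027 = 8 / 9.035 = 0.8855
A = (22/0.8855)^(1/0.4027) ⇒ ln A = ln(24.85)/0.4027 = 7.9780
A = e^7.9780 ≈ 2916 ha

2920 ha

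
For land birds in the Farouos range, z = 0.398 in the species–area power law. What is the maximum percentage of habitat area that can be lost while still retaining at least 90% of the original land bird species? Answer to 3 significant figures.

Need (A_new/A_old)^0.398 = 0.9, so A_new/A_old = 0.9^(1/0.398) = 0.9^2.513
ln(A_new/A_old) = ln 0.9 / 0.398 = -0.1054 / 0.398 = -0.2647
A_new/A_old = e^-0.2647 ≈ 0.7674
Fraction that can be lost = 1 − 0.7674 = 0.2326

23.3%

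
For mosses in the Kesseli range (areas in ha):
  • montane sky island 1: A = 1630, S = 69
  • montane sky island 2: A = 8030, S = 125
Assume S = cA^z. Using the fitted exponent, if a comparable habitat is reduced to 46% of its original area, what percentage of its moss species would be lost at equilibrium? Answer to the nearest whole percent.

z = ln(125/69) / ln(8030/1630) = 0.5942 / 1.5946 = 0.3726
S_new/S_old = (A_new/A_old)^z = 0.46^0.3726 = exp(0.3726 × -0.7765) = 0.7487
Fraction lost = 1 − 0.7487 = 0.2513

25%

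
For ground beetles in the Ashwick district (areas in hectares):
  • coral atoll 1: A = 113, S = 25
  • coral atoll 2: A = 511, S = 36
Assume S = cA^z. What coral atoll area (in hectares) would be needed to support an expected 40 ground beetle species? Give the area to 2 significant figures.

z = ln(36/25) / ln(511/113) = 0.3646 / 1.5090 = 0.2416
c = 25 / 113^0.2416 = 25 / 3.134 = 7.977
A = (40/7.977)^(1/0.2416) ⇒ ln A = ln(5.015)/0.2416 = 6.6724
A = e^6.6724 ≈ 790.3 hectares

790 hectares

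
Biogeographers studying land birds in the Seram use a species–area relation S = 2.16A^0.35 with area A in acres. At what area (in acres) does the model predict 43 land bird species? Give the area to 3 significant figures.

5150 acres

43 = 2.16 × A^0.35  ⇒  A^0.35 = 43/2.16 = 19.91
ln A = ln(19.91) / 0.35 = 2.9911 / 0.35 = 8.5460
A = e^8.5460 ≈ 5146 acres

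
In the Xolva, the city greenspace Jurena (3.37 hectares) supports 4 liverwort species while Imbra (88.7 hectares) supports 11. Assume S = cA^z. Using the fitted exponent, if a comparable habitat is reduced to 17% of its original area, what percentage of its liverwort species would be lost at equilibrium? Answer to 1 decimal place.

z = ln(11/4) / ln(88.7/3.37) = 1.0116 / 3.2703 = 0.3093
S_new/S_old = (A_new/A_old)^z = 0.17^0.3093 = exp(0.3093 × -1.7720) = 0.578
Fraction lost = 1 − 0.578 = 0.422

42.2%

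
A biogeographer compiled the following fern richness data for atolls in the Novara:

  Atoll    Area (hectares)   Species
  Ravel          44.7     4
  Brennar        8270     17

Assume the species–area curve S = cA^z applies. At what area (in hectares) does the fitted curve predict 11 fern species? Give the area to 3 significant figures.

z = ln(17/4) / ln(8270/44.7) = 1.4469 / 5.2204 = 0.2772
c = 4 / 44.7^0.2772 = 4 / 2.867 = 1.395
A = (11/1.395)^(1/0.2772) ⇒ ln A = ln(7.884)/0.2772 = 7.4498
A = e^7.4498 ≈ 1719 hectares

1720 hectares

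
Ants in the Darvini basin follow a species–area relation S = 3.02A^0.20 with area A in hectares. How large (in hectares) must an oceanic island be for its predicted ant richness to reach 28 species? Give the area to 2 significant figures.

28 = 3.02 × A^0.2  ⇒  A^0.2 = 28/3.02 = 9.272
ln A = ln(9.272) / 0.2 = 2.2269 / 0.2 = 11.1347
A = e^11.1347 ≈ 68510 hectares

69000 hectares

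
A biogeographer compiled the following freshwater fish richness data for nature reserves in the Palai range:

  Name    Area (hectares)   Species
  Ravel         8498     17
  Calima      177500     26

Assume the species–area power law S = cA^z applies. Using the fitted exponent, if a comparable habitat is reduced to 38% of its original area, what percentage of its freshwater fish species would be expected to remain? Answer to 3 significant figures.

z = ln(26/17) / ln(177500/8498) = 0.4249 / 3.0391 = 0.1398
S_new/S_old = (A_new/A_old)^z = 0.38^0.1398 = exp(0.1398 × -0.9676) = 0.8735

87.3%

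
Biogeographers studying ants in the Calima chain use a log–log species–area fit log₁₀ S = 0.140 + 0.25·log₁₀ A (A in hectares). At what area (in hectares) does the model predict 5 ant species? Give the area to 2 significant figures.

170 hectares

5 = 1.38 × A^0.25  ⇒  A^0.25 = 5/1.38 = 3.622
ln A = ln(3.622) / 0.25 = 1.2871 / 0.25 = 5.1483
A = e^5.1483 ≈ 172.1 hectares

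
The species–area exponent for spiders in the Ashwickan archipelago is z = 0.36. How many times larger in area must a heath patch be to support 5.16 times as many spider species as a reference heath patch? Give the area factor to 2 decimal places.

(A₂/A₁)^0.36 = 5.16, so A₂/A₁ = 5.16^(1/0.36) = 5.16^2.778
ln(A₂/A₁) = ln 5.16 / 0.36 = 1.6409 / 0.36 = 4.5582
A₂/A₁ = e^4.5582 ≈ 95.41

95.41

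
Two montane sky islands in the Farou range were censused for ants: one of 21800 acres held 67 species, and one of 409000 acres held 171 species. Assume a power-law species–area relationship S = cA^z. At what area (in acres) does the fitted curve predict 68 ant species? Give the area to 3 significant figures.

22800 acres

z = ln(171/67) / ln(409000/21800) = 0.9370 / 2.9318 = 0.3196
c = 67 / 21800^0.3196 = 67 / 24.35 = 2.751
A = (68/2.751)^(1/0.3196) ⇒ ln A = ln(24.71)/0.3196 = 10.0360
A = e^10.0360 ≈ 22834 acres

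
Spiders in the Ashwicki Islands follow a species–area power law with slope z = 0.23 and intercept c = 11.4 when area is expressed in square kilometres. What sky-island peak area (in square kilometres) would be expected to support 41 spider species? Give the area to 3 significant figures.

41 = 11.4 × A^0.23  ⇒  A^0.23 = 41/11.4 = 3.596
ln A = ln(3.596) / 0.23 = 1.2800 / 0.23 = 5.5650
A = e^5.5650 ≈ 261.1 square kilometres

261 square kilometres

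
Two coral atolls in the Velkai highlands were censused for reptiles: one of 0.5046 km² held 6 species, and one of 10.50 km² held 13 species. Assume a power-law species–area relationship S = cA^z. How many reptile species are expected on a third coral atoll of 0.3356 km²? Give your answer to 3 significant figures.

z = ln(13/6) / ln(10.5/0.5046) = 0.7732 / 3.0354 = 0.2547
c = 6 / 0.5046^0.2547 = 6 / 0.8401 = 7.142
S₃ = 7.142 × 0.3356^0.2547 = 7.142 × 0.7572 ≈ 5.408

5.41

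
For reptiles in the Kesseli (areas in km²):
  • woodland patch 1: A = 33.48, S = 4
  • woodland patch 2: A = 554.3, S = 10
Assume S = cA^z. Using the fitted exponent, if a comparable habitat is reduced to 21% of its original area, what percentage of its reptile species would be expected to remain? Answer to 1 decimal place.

60.1%

z = ln(10/4) / ln(554.3/33.48) = 0.9163 / 2.8068 = 0.3265
S_new/S_old = (A_new/A_old)^z = 0.21^0.3265 = exp(0.3265 × -1.5606) = 0.6008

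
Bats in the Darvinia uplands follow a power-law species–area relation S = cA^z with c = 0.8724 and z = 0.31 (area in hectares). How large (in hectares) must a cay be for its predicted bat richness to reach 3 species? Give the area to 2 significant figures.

54 hectares

3 = 0.8724 × A^0.31  ⇒  A^0.31 = 3/0.8724 = 3.439
ln A = ln(3.439) / 0.31 = 1.2351 / 0.31 = 3.9843
A = e^3.9843 ≈ 53.75 hectares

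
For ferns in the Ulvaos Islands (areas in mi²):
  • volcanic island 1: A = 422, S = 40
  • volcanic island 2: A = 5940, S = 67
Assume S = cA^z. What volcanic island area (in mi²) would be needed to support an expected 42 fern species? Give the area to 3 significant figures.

542 mi²

z = ln(67/40) / ln(5940/422) = 0.5158 / 2.6445 = 0.1951
c = 40 / 422^0.1951 = 40 / 3.251 = 12.3
A = (42/12.3)^(1/0.1951) ⇒ ln A = ln(3.414)/0.1951 = 6.2951
A = e^6.2951 ≈ 541.9 mi²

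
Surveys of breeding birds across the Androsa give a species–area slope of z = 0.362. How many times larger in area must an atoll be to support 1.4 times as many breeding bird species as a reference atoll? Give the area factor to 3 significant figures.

2.53

(A₂/A₁)^0.362 = 1.4, so A₂/A₁ = 1.4^(1/0.362) = 1.4^2.762
ln(A₂/A₁) = ln 1.4 / 0.362 = 0.3365 / 0.362 = 0.9295
A₂/A₁ = e^0.9295 ≈ 2.533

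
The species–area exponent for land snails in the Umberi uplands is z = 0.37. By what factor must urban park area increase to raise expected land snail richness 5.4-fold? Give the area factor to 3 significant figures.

(A₂/A₁)^0.37 = 5.4, so A₂/A₁ = 5.4^(1/0.37) = 5.4^2.703
ln(A₂/A₁) = ln 5.4 / 0.37 = 1.6864 / 0.37 = 4.5578
A₂/A₁ = e^4.5578 ≈ 95.38

95.4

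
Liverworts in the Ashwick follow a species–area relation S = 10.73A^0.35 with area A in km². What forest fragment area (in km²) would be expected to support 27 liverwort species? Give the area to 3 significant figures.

27 = 10.73 × A^0.35  ⇒  A^0.35 = 27/10.73 = 2.516
ln A = ln(2.516) / 0.35 = 0.9228 / 0.35 = 2.6366
A = e^2.6366 ≈ 13.96 km²

14.0 km²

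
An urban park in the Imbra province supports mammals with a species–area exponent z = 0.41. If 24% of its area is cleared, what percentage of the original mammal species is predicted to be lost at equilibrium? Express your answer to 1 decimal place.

S_new/S_old = (A_new/A_old)^z = 0.76^0.41
= exp(0.41 × ln 0.76) = exp(0.41 × -0.2744) = exp(-0.1125) ≈ 0.8936
Fraction lost = 1 − 0.8936 = 0.1064

10.6%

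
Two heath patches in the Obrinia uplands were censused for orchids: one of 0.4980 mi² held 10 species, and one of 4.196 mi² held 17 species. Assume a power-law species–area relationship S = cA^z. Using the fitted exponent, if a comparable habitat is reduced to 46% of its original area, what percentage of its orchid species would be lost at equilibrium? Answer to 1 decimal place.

17.6%

z = ln(17/10) / ln(4.196/0.498) = 0.5306 / 2.1313 = 0.2490
S_new/S_old = (A_new/A_old)^z = 0.46^0.2490 = exp(0.2490 × -0.7765) = 0.8242
Fraction lost = 1 − 0.8242 = 0.1758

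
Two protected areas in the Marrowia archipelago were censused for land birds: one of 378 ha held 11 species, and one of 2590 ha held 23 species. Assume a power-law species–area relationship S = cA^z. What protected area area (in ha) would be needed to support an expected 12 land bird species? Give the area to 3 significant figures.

z = ln(23/11) / ln(2590/378) = 0.7376 / 1.9245 = 0.3833
c = 11 / 378^0.3833 = 11 / 9.724 = 1.131
A = (12/1.131)^(1/0.3833) ⇒ ln A = ln(10.61)/0.3833 = 6.1619
A = e^6.1619 ≈ 474.3 ha

474 ha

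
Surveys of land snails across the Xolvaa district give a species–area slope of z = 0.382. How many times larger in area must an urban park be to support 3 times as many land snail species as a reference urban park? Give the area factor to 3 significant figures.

17.7

(A₂/A₁)^0.382 = 3, so A₂/A₁ = 3^(1/0.382) = 3^2.618
ln(A₂/A₁) = ln 3 / 0.382 = 1.0986 / 0.382 = 2.8759
A₂/A₁ = e^2.8759 ≈ 17.74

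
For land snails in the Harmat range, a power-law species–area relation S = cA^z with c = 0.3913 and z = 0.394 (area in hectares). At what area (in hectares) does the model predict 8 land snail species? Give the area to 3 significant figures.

8 = 0.3913 × A^0.394  ⇒  A^0.394 = 8/0.3913 = 20.44
ln A = ln(20.44) / 0.394 = 3.0177 / 0.394 = 7.6592
A = e^7.6592 ≈ 2120 hectares

2120 hectares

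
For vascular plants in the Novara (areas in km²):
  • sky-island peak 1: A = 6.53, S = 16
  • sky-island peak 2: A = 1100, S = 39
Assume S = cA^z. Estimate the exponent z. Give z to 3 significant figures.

0.174

Taking logs: ln S = ln c + z ln A, so z = (ln S₂ − ln S₁)/(ln A₂ − ln A₁).
z = ln(39/16) / ln(1100/6.53) = ln(2.438) / ln(168.5) = 0.8910 / 5.1267 = 0.1738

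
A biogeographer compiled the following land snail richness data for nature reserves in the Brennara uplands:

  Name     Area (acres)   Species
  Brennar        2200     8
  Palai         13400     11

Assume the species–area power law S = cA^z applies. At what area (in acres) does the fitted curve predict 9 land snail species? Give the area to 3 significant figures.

4290 acres

z = ln(11/8) / ln(13400/2200) = 0.3185 / 1.8068 = 0.1763
c = 8 / 2200^0.1763 = 8 / 3.883 = 2.061
A = (9/2.061)^(1/0.1763) ⇒ ln A = ln(4.368)/0.1763 = 8.3645
A = e^8.3645 ≈ 4292 acres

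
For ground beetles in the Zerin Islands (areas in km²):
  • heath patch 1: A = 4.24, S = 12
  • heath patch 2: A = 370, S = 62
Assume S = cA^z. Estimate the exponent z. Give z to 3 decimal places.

Taking logs: ln S = ln c + z ln A, so z = (ln S₂ − ln S₁)/(ln A₂ − ln A₁).
z = ln(62/12) / ln(370/4.24) = ln(5.167) / ln(87.26) = 1.6422 / 4.4689 = 0.3675

0.367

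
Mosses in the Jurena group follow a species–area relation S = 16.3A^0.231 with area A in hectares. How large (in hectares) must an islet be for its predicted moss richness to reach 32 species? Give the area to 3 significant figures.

32 = 16.3 × A^0.231  ⇒  A^0.231 = 32/16.3 = 1.963
ln A = ln(1.963) / 0.231 = 0.6746 / 0.231 = 2.9202
A = e^2.9202 ≈ 18.55 hectares

18.5 hectares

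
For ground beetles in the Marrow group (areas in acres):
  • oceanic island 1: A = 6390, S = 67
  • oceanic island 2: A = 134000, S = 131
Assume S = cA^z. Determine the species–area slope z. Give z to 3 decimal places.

0.220

Taking logs: ln S = ln c + z ln A, so z = (ln S₂ − ln S₁)/(ln A₂ − ln A₁).
z = ln(131/67) / ln(134000/6390) = ln(1.955) / ln(20.97) = 0.6705 / 3.0431 = 0.2203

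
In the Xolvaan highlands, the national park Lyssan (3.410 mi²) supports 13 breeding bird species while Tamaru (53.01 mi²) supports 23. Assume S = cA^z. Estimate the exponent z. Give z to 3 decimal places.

Taking logs: ln S = ln c + z ln A, so z = (ln S₂ − ln S₁)/(ln A₂ − ln A₁).
z = ln(23/13) / ln(53.01/3.41) = ln(1.769) / ln(15.55) = 0.5705 / 2.7438 = 0.2079

0.208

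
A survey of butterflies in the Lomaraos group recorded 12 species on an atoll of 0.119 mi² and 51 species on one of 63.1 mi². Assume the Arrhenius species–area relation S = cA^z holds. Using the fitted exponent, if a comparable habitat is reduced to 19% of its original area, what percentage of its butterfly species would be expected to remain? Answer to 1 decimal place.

68.2%

z = ln(51/12) / ln(63.1/0.119) = 1.4469 / 6.2734 = 0.2306
S_new/S_old = (A_new/A_old)^z = 0.19^0.2306 = exp(0.2306 × -1.6607) = 0.6818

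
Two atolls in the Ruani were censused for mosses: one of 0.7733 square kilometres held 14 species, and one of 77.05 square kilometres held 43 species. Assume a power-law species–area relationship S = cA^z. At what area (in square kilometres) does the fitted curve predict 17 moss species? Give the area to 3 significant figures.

1.71 square kilometres

z = ln(43/14) / ln(77.05/0.7733) = 1.1221 / 4.6015 = 0.2439
c = 14 / 0.7733^0.2439 = 14 / 0.9392 = 14.91
A = (17/14.91)^(1/0.2439) ⇒ ln A = ln(1.14)/0.2439 = 0.5391
A = e^0.5391 ≈ 1.714 square kilometres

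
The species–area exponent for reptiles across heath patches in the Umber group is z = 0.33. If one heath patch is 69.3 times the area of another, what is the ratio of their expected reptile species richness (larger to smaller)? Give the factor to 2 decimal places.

S₂/S₁ = (A₂/A₁)^z = 69.3^0.33
ln(S₂/S₁) = 0.33 × ln 69.3 = 0.33 × 4.2384 = 1.3987
S₂/S₁ = e^1.3987 ≈ 4.05

4.05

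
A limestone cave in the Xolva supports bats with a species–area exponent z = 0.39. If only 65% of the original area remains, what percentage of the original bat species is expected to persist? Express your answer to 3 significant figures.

84.5%

S_new/S_old = (A_new/A_old)^z = 0.65^0.39
= exp(0.39 × ln 0.65) = exp(0.39 × -0.4308) = exp(-0.1680) ≈ 0.8453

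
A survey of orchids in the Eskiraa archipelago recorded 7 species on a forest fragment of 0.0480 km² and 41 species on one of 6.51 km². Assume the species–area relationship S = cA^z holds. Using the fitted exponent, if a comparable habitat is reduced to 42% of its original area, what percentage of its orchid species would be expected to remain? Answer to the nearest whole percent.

73%

z = ln(41/7) / ln(6.51/0.048) = 1.7677 / 4.9099 = 0.3600
S_new/S_old = (A_new/A_old)^z = 0.42^0.3600 = exp(0.3600 × -0.8675) = 0.7317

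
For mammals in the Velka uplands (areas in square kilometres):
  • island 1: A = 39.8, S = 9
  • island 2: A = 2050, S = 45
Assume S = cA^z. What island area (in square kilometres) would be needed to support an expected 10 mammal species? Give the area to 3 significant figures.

z = ln(45/9) / ln(2050/39.8) = 1.6094 / 3.9417 = 0.4083
c = 9 / 39.8^0.4083 = 9 / 4.5 = 2
A = (10/2)^(1/0.4083) ⇒ ln A = ln(5)/0.4083 = 3.9419
A = e^3.9419 ≈ 51.52 square kilometres

51.5 square kilometres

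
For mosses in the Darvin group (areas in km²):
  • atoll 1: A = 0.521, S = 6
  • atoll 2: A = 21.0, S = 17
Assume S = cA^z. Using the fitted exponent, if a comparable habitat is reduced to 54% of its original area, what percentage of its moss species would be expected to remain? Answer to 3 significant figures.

z = ln(17/6) / ln(21/0.521) = 1.0415 / 3.6965 = 0.2817
S_new/S_old = (A_new/A_old)^z = 0.54^0.2817 = exp(0.2817 × -0.6162) = 0.8406

84.1%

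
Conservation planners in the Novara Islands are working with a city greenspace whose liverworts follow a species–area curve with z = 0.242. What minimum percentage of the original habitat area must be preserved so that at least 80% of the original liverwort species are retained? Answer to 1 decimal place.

39.8%

Need (A_new/A_old)^0.242 = 0.8, so A_new/A_old = 0.8^(1/0.242) = 0.8^4.132
ln(A_new/A_old) = ln 0.8 / 0.242 = -0.2231 / 0.242 = -0.9221
A_new/A_old = e^-0.9221 ≈ 0.3977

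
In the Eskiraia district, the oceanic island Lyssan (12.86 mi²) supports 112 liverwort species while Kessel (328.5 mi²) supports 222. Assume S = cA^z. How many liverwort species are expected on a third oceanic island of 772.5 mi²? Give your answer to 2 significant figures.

z = ln(222/112) / ln(328.5/12.86) = 0.6842 / 3.2404 = 0.2111
c = 112 / 12.86^0.2111 = 112 / 1.715 = 65.32
S₃ = 65.32 × 772.5^0.2111 = 65.32 × 4.071 ≈ 265.9

270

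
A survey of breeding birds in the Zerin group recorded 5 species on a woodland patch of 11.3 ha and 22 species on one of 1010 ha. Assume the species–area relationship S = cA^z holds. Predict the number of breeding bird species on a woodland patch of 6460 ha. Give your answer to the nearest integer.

z = ln(22/5) / ln(1010/11.3) = 1.4816 / 4.4929 = 0.3298
c = 5 / 11.3^0.3298 = 5 / 2.225 = 2.248
S₃ = 2.248 × 6460^0.3298 = 2.248 × 18.05 ≈ 40.57

41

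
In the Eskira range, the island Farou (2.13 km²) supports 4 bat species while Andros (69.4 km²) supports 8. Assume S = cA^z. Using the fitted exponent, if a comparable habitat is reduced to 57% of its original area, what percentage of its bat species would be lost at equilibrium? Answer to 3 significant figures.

10.6%

z = ln(8/4) / ln(69.4/2.13) = 0.6931 / 3.4838 = 0.1990
S_new/S_old = (A_new/A_old)^z = 0.57^0.1990 = exp(0.1990 × -0.5621) = 0.8942
Fraction lost = 1 − 0.8942 = 0.1058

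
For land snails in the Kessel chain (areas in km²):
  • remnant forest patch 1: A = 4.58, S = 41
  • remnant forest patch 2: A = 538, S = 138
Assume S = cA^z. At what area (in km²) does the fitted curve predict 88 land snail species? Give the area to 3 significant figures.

91.9 km²

z = ln(138/41) / ln(538/4.58) = 1.2137 / 4.7662 = 0.2546
c = 41 / 4.58^0.2546 = 41 / 1.473 = 27.83
A = (88/27.83)^(1/0.2546) ⇒ ln A = ln(3.162)/0.2546 = 4.5210
A = e^4.5210 ≈ 91.93 km²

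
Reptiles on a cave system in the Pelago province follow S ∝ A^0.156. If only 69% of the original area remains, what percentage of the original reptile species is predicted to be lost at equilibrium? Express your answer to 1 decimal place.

S_new/S_old = (A_new/A_old)^z = 0.69^0.156
= exp(0.156 × ln 0.69) = exp(0.156 × -0.3711) = exp(-0.0579) ≈ 0.9438
Fraction lost = 1 − 0.9438 = 0.05624

5.6%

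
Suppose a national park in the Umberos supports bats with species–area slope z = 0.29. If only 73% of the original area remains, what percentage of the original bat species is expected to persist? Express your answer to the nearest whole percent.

91%

S_new/S_old = (A_new/A_old)^z = 0.73^0.29
= exp(0.29 × ln 0.73) = exp(0.29 × -0.3147) = exp(-0.0913) ≈ 0.9128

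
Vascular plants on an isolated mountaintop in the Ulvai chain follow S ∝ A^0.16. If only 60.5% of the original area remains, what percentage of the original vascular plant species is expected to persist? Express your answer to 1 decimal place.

S_new/S_old = (A_new/A_old)^z = 0.605^0.16
= exp(0.16 × ln 0.605) = exp(0.16 × -0.5025) = exp(-0.0804) ≈ 0.9227

92.3%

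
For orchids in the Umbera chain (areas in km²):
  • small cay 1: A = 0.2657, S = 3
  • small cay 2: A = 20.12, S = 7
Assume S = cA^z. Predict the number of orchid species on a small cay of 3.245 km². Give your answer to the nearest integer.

z = ln(7/3) / ln(20.12/0.2657) = 0.8473 / 4.3271 = 0.1958
c = 3 / 0.2657^0.1958 = 3 / 0.7714 = 3.889
S₃ = 3.889 × 3.245^0.1958 = 3.889 × 1.259 ≈ 4.897

5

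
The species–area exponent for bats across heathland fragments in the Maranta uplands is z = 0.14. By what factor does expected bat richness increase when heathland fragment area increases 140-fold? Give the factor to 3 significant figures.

2.00

S₂/S₁ = (A₂/A₁)^z = 140^0.14
ln(S₂/S₁) = 0.14 × ln 140 = 0.14 × 4.9416 = 0.6918
S₂/S₁ = e^0.6918 ≈ 1.997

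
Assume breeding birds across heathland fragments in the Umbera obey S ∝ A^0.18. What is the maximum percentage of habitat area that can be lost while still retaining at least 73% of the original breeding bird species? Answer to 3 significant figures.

Need (A_new/A_old)^0.18 = 0.73, so A_new/A_old = 0.73^(1/0.18) = 0.73^5.556
ln(A_new/A_old) = ln 0.73 / 0.18 = -0.3147 / 0.18 = -1.7484
A_new/A_old = e^-1.7484 ≈ 0.1741
Fraction that can be lost = 1 − 0.1741 = 0.8259

82.6%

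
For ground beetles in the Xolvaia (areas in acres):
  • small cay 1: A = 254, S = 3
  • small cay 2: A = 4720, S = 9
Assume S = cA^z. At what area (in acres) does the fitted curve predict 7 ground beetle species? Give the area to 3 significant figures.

2420 acres

z = ln(9/3) / ln(4720/254) = 1.0986 / 2.9222 = 0.3759
c = 3 / 254^0.3759 = 3 / 8.019 = 0.3741
A = (7/0.3741)^(1/0.3759) ⇒ ln A = ln(18.71)/0.3759 = 7.7911
A = e^7.7911 ≈ 2419 acres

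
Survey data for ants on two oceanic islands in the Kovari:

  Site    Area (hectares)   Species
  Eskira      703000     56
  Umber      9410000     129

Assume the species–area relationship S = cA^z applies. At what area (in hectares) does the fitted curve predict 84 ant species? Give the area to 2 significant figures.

2500000 hectares

z = ln(129/56) / ln(9410000/703000) = 0.8345 / 2.5942 = 0.3217
c = 56 / 703000^0.3217 = 56 / 75.99 = 0.7369
A = (84/0.7369)^(1/0.3217) ⇒ ln A = ln(114)/0.3217 = 14.7236
A = e^14.7236 ≈ 2479635 hectares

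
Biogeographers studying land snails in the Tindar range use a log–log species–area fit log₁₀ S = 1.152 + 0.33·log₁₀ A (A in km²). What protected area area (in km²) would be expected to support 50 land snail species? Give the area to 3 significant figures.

50 = 14.19 × A^0.33  ⇒  A^0.33 = 50/14.19 = 3.523
ln A = ln(3.523) / 0.33 = 1.2594 / 0.33 = 3.8165
A = e^3.8165 ≈ 45.44 km²

45.4 km²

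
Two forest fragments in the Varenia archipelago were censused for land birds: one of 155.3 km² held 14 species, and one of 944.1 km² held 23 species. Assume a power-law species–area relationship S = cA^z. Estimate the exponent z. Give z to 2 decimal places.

Taking logs: ln S = ln c + z ln A, so z = (ln S₂ − ln S₁)/(ln A₂ − ln A₁).
z = ln(23/14) / ln(944.1/155.3) = ln(1.643) / ln(6.079) = 0.4964 / 1.8049 = 0.2751

0.28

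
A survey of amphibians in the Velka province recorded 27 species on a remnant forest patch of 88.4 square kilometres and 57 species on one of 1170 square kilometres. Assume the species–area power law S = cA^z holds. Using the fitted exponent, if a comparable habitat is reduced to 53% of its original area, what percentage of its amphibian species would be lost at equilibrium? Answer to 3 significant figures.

16.8%

z = ln(57/27) / ln(1170/88.4) = 0.7472 / 2.5829 = 0.2893
S_new/S_old = (A_new/A_old)^z = 0.53^0.2893 = exp(0.2893 × -0.6349) = 0.8322
Fraction lost = 1 − 0.8322 = 0.1678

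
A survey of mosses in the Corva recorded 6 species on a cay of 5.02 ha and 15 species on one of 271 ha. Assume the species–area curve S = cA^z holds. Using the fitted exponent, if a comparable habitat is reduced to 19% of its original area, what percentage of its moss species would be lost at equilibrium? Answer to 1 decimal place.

z = ln(15/6) / ln(271/5.02) = 0.9163 / 3.9887 = 0.2297
S_new/S_old = (A_new/A_old)^z = 0.19^0.2297 = exp(0.2297 × -1.6607) = 0.6828
Fraction lost = 1 − 0.6828 = 0.3172

31.7%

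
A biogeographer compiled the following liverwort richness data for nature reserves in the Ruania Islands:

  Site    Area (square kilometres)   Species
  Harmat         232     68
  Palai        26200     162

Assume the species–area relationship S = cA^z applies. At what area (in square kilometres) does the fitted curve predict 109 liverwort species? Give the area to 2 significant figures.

3000 square kilometres

z = ln(162/68) / ln(26200/232) = 0.8681 / 4.7268 = 0.1837
c = 68 / 232^0.1837 = 68 / 2.719 = 25.01
A = (109/25.01)^(1/0.1837) ⇒ ln A = ln(4.359)/0.1837 = 8.0159
A = e^8.0159 ≈ 3029 square kilometres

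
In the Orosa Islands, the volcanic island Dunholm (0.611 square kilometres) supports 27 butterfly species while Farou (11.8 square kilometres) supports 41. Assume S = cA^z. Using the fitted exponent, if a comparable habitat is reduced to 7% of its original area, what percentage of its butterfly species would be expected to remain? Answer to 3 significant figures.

68.7%

z = ln(41/27) / ln(11.8/0.611) = 0.4177 / 2.9608 = 0.1411
S_new/S_old = (A_new/A_old)^z = 0.07^0.1411 = exp(0.1411 × -2.6593) = 0.6872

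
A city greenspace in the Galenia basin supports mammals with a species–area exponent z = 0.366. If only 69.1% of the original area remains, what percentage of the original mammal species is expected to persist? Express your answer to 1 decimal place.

S_new/S_old = (A_new/A_old)^z = 0.691^0.366
= exp(0.366 × ln 0.691) = exp(0.366 × -0.3696) = exp(-0.1353) ≈ 0.8735

87.3%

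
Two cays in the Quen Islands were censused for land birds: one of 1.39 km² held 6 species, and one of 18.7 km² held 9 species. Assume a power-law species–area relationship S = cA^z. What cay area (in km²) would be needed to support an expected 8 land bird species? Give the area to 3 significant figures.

z = ln(9/6) / ln(18.7/1.39) = 0.4055 / 2.5992 = 0.1560
c = 6 / 1.39^0.1560 = 6 / 1.053 = 5.7
A = (8/5.7)^(1/0.1560) ⇒ ln A = ln(1.404)/0.1560 = 2.1735
A = e^2.1735 ≈ 8.789 km²

8.79 km²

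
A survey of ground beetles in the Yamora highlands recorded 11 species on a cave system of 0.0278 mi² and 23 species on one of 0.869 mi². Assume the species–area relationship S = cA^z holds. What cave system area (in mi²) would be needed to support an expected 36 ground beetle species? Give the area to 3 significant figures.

7.03 mi²

z = ln(23/11) / ln(0.869/0.0278) = 0.7376 / 3.4423 = 0.2143
c = 11 / 0.0278^0.2143 = 11 / 0.4641 = 23.7
A = (36/23.7)^(1/0.2143) ⇒ ln A = ln(1.519)/0.2143 = 1.9505
A = e^1.9505 ≈ 7.032 mi²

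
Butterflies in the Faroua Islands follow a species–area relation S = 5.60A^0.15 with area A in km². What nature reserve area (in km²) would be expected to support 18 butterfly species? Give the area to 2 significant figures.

2400 km²

18 = 5.6 × A^0.15  ⇒  A^0.15 = 18/5.6 = 3.214
ln A = ln(3.214) / 0.15 = 1.1676 / 0.15 = 7.7840
A = e^7.7840 ≈ 2402 km²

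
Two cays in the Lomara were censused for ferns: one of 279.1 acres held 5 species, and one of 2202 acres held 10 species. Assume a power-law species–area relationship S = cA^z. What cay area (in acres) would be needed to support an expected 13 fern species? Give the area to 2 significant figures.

4800 acres

z = ln(10/5) / ln(2202/279.1) = 0.6931 / 2.0656 = 0.3356
c = 5 / 279.1^0.3356 = 5 / 6.618 = 0.7555
A = (13/0.7555)^(1/0.3356) ⇒ ln A = ln(17.21)/0.3356 = 8.4790
A = e^8.4790 ≈ 4812 acres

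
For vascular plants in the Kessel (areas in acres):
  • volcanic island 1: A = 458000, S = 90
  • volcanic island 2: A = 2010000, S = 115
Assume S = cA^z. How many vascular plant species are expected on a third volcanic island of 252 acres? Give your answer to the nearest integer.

26

z = ln(115/90) / ln(2010000/458000) = 0.2451 / 1.4790 = 0.1657
c = 90 / 458000^0.1657 = 90 / 8.673 = 10.38
S₃ = 10.38 × 252^0.1657 = 10.38 × 2.5 ≈ 25.94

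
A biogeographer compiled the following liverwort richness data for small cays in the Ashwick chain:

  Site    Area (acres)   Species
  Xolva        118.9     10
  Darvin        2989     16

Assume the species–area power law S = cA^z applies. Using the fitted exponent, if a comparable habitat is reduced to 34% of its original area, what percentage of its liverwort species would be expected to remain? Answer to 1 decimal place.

85.4%

z = ln(16/10) / ln(2989/118.9) = 0.4700 / 3.2244 = 0.1458
S_new/S_old = (A_new/A_old)^z = 0.34^0.1458 = exp(0.1458 × -1.0788) = 0.8545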